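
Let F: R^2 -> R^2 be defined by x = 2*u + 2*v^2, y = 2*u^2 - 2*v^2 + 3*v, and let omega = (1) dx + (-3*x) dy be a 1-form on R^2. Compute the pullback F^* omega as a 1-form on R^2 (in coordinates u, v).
F^* omega = (-24*u^2 - 24*u*v^2 + 2) du + (24*u*v - 18*u + 24*v^3 - 18*v^2 + 4*v) dv

Using F^*(f dg) = (f ∘ F) d(g ∘ F), substitute each coordinate x_i by F_i(u, v) in f_i, and replace dx_i by d F_i = (∂F_i/∂u) du + (∂F_i/∂v) dv.
  For the x component: f_1(F) = 1; d F_1 = (2) du + (4*v) dv
  For the y component: f_2(F) = -6*u - 6*v^2; d F_2 = (4*u) du + (3 - 4*v) dv
Combining and collecting du, dv coefficients:
  coeff of du: -24*u^2 - 24*u*v^2 + 2
  coeff of dv: 24*u*v - 18*u + 24*v^3 - 18*v^2 + 4*v
F^* omega = (-24*u^2 - 24*u*v^2 + 2) du + (24*u*v - 18*u + 24*v^3 - 18*v^2 + 4*v) dv.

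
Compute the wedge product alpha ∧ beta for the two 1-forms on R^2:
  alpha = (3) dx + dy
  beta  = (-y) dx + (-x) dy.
alpha ∧ beta = (-3*x + y) dx ∧ dy

Distribute the wedge, using dx_i ∧ dx_j = -dx_j ∧ dx_i and dx_i ∧ dx_i = 0. For each pair (i, j) with i < j, the coefficient of dx_i ∧ dx_j in alpha ∧ beta is (alpha_i * beta_j - alpha_j * beta_i). Collecting: alpha ∧ beta = (-3*x + y) dx ∧ dy.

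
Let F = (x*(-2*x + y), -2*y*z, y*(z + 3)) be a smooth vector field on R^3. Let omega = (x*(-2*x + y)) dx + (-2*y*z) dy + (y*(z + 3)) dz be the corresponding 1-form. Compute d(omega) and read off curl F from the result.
d(omega) = (2*y + z + 3) dy ∧ dz + (0) dz ∧ dx + (-x) dx ∧ dy; curl F = (2*y + z + 3, 0, -x)

d omega = sum_{i<j} (∂f_j/∂x_i - ∂f_i/∂x_j) dx_i ∧ dx_j. Under the identification (dy ∧ dz, dz ∧ dx, dx ∧ dy) ↔ (e_x, e_y, e_z), the coefficients are exactly the components of curl F. Compute:
  ∂R/∂y - ∂Q/∂z = (z + 3) - (-2*y) = 2*y + z + 3
  ∂P/∂z - ∂R/∂x = (0) - (0) = 0
  ∂Q/∂x - ∂P/∂y = (0) - (x) = -x.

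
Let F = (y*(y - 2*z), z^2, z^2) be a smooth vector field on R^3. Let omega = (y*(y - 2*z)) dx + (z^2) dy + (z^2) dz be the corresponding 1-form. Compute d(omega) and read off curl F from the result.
d(omega) = (-2*z) dy ∧ dz + (-2*y) dz ∧ dx + (-2*y + 2*z) dx ∧ dy; curl F = (-2*z, -2*y, -2*y + 2*z)

d omega = sum_{i<j} (∂f_j/∂x_i - ∂f_i/∂x_j) dx_i ∧ dx_j. Under the identification (dy ∧ dz, dz ∧ dx, dx ∧ dy) ↔ (e_x, e_y, e_z), the coefficients are exactly the components of curl F. Compute:
  ∂R/∂y - ∂Q/∂z = (0) - (2*z) = -2*z
  ∂P/∂z - ∂R/∂x = (-2*y) - (0) = -2*y
  ∂Q/∂x - ∂P/∂y = (0) - (2*y - 2*z) = -2*y + 2*z.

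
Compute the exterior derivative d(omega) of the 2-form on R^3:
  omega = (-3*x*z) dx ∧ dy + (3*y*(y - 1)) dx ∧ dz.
d(omega) = (-3*x - 6*y + 3) dx ∧ dy ∧ dz

For a 2-form omega = sum_{i<j} g_{ij} dx_i ∧ dx_j, the exterior derivative is
  d(omega) = sum_{i<j} d(g_{ij}) ∧ dx_i ∧ dx_j = sum_{i<j, k} (∂g_{ij}/∂x_k) dx_k ∧ dx_i ∧ dx_j.
Expand each term, using dx_k ∧ dx_i ∧ dx_j = sgn(permutation) dx_{(a)} ∧ dx_{(b)} ∧ dx_{(c)} with (a < b < c) sorted:
  d(-3*x*z) includes (∂/∂z)(-3*x*z) dz = (-3*x) dz, which multiplied by dx ∧ dy gives (-3*x) dx ∧ dy ∧ dz
  d(3*y*(y - 1)) includes (∂/∂y)(3*y*(y - 1)) dy = (6*y - 3) dy, which multiplied by dx ∧ dz gives (3 - 6*y) dx ∧ dy ∧ dz
Collecting like 3-forms: d(omega) = (-3*x - 6*y + 3) dx ∧ dy ∧ dz.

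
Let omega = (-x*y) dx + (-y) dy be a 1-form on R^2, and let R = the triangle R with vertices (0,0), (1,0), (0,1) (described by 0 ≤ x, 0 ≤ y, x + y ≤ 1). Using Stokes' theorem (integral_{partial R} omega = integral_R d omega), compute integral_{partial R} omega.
integral_(partial R) omega = 1/6

Stokes: integral_partial_R omega = integral_R d omega with d omega = (∂Q/∂x - ∂P/∂y) dx ∧ dy.
  ∂Q/∂x = 0
  ∂P/∂y = -x
  integrand = ∂Q/∂x - ∂P/∂y = x.
Integrating over R: integral_0^1 integral_0^{1-x} (x) dy dx = 1/6.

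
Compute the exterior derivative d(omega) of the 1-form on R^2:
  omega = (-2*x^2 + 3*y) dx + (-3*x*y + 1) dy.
d(omega) = (-3*y - 3) dx ∧ dy

For a 1-form omega = sum_i f_i dx_i, the exterior derivative is
  d(omega) = sum_{i < j} (∂f_j/∂x_i - ∂f_i/∂x_j) dx_i ∧ dx_j.
  coefficient of dx ∧ dy: ∂f_2/∂x - ∂f_1/∂y = ∂(-3*x*y + 1)/∂x - ∂(-2*x^2 + 3*y)/∂y = -3*y - 3
Assembling: d(omega) = (-3*y - 3) dx ∧ dy.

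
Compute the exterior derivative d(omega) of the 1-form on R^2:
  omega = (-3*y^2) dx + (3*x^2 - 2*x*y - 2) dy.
d(omega) = (6*x + 4*y) dx ∧ dy

For a 1-form omega = sum_i f_i dx_i, the exterior derivative is
  d(omega) = sum_{i < j} (∂f_j/∂x_i - ∂f_i/∂x_j) dx_i ∧ dx_j.
  coefficient of dx ∧ dy: ∂f_2/∂x - ∂f_1/∂y = ∂(3*x^2 - 2*x*y - 2)/∂x - ∂(-3*y^2)/∂y = 6*x + 4*y
Assembling: d(omega) = (6*x + 4*y) dx ∧ dy.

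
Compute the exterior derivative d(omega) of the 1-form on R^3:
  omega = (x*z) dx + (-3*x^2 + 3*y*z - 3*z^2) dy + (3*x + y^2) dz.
d(omega) = (-6*x) dx ∧ dy + (3 - x) dx ∧ dz + (-y + 6*z) dy ∧ dz

For a 1-form omega = sum_i f_i dx_i, the exterior derivative is
  d(omega) = sum_{i < j} (∂f_j/∂x_i - ∂f_i/∂x_j) dx_i ∧ dx_j.
  coefficient of dx ∧ dy: ∂f_2/∂x - ∂f_1/∂y = ∂(-3*x^2 + 3*y*z - 3*z^2)/∂x - ∂(x*z)/∂y = -6*x
  coefficient of dx ∧ dz: ∂f_3/∂x - ∂f_1/∂z = ∂(3*x + y^2)/∂x - ∂(x*z)/∂z = 3 - x
  coefficient of dy ∧ dz: ∂f_3/∂y - ∂f_2/∂z = ∂(3*x + y^2)/∂y - ∂(-3*x^2 + 3*y*z - 3*z^2)/∂z = -y + 6*z
Assembling: d(omega) = (-6*x) dx ∧ dy + (3 - x) dx ∧ dz + (-y + 6*z) dy ∧ dz.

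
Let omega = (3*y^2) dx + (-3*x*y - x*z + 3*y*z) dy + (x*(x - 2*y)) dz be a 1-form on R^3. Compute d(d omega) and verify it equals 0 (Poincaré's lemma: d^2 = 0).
d(d omega) = 0

Step 1: d omega = sum_{i<j} (∂f_j/∂x_i - ∂f_i/∂x_j) dx_i ∧ dx_j:
  coeff of dx ∧ dy: -9*y - z
  coeff of dx ∧ dz: 2*x - 2*y
  coeff of dy ∧ dz: -x - 3*y
Step 2: Apply d again to each 2-form coefficient. The only possible 3-form in R^3 is dx ∧ dy ∧ dz, with coefficient
  ∂(coeff of dy∧dz)/∂x - ∂(coeff of dx∧dz)/∂y + ∂(coeff of dx∧dy)/∂z
  = ∂/∂x (-x - 3*y) - ∂/∂y (2*x - 2*y) + ∂/∂z (-9*y - z).
Each of these terms simplifies to sums of mixed partials that cancel in pairs. The result is 0 (by equality of mixed partials for smooth functions — Schwarz / Clairaut).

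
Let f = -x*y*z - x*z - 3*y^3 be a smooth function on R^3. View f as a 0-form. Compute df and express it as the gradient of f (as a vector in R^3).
df = (z*(-y - 1)) dx + (-x*z - 9*y^2) dy + (x*(-y - 1)) dz; grad f = (z*(-y - 1), -x*z - 9*y^2, x*(-y - 1))

For a 0-form f, d f = (∂f/∂x) dx + (∂f/∂y) dy + (∂f/∂z) dz. The components of the vector representation are exactly the entries of grad f in Cartesian coordinates:
  ∂f/∂x = z*(-y - 1)
  ∂f/∂y = -x*z - 9*y^2
  ∂f/∂z = x*(-y - 1).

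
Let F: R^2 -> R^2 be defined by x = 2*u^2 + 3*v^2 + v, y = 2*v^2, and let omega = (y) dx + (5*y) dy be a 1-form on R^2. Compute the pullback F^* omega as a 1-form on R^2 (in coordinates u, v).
F^* omega = (8*u*v^2) du + (v^2*(52*v + 2)) dv

Using F^*(f dg) = (f ∘ F) d(g ∘ F), substitute each coordinate x_i by F_i(u, v) in f_i, and replace dx_i by d F_i = (∂F_i/∂u) du + (∂F_i/∂v) dv.
  For the x component: f_1(F) = 2*v^2; d F_1 = (4*u) du + (6*v + 1) dv
  For the y component: f_2(F) = 10*v^2; d F_2 = (0) du + (4*v) dv
Combining and collecting du, dv coefficients:
  coeff of du: 8*u*v^2
  coeff of dv: v^2*(52*v + 2)
F^* omega = (8*u*v^2) du + (v^2*(52*v + 2)) dv.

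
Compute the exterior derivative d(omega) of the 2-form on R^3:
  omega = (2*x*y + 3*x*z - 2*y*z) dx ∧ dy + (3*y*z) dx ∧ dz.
d(omega) = (3*x - 2*y - 3*z) dx ∧ dy ∧ dz

For a 2-form omega = sum_{i<j} g_{ij} dx_i ∧ dx_j, the exterior derivative is
  d(omega) = sum_{i<j} d(g_{ij}) ∧ dx_i ∧ dx_j = sum_{i<j, k} (∂g_{ij}/∂x_k) dx_k ∧ dx_i ∧ dx_j.
Expand each term, using dx_k ∧ dx_i ∧ dx_j = sgn(permutation) dx_{(a)} ∧ dx_{(b)} ∧ dx_{(c)} with (a < b < c) sorted:
  d(2*x*y + 3*x*z - 2*y*z) includes (∂/∂z)(2*x*y + 3*x*z - 2*y*z) dz = (3*x - 2*y) dz, which multiplied by dx ∧ dy gives (3*x - 2*y) dx ∧ dy ∧ dz
  d(3*y*z) includes (∂/∂y)(3*y*z) dy = (3*z) dy, which multiplied by dx ∧ dz gives (-3*z) dx ∧ dy ∧ dz
Collecting like 3-forms: d(omega) = (3*x - 2*y - 3*z) dx ∧ dy ∧ dz.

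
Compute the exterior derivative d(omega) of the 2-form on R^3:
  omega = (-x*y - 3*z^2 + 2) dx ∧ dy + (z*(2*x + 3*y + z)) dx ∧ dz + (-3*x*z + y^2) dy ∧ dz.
d(omega) = (-12*z) dx ∧ dy ∧ dz

For a 2-form omega = sum_{i<j} g_{ij} dx_i ∧ dx_j, the exterior derivative is
  d(omega) = sum_{i<j} d(g_{ij}) ∧ dx_i ∧ dx_j = sum_{i<j, k} (∂g_{ij}/∂x_k) dx_k ∧ dx_i ∧ dx_j.
Expand each term, using dx_k ∧ dx_i ∧ dx_j = sgn(permutation) dx_{(a)} ∧ dx_{(b)} ∧ dx_{(c)} with (a < b < c) sorted:
  d(-x*y - 3*z^2 + 2) includes (∂/∂z)(-x*y - 3*z^2 + 2) dz = (-6*z) dz, which multiplied by dx ∧ dy gives (-6*z) dx ∧ dy ∧ dz
  d(z*(2*x + 3*y + z)) includes (∂/∂y)(z*(2*x + 3*y + z)) dy = (3*z) dy, which multiplied by dx ∧ dz gives (-3*z) dx ∧ dy ∧ dz
  d(-3*x*z + y^2) includes (∂/∂x)(-3*x*z + y^2) dx = (-3*z) dx, which multiplied by dy ∧ dz gives (-3*z) dx ∧ dy ∧ dz
Collecting like 3-forms: d(omega) = (-12*z) dx ∧ dy ∧ dz.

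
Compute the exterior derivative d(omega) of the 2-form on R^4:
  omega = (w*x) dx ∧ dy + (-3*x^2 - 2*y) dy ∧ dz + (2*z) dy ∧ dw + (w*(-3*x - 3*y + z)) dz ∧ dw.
d(omega) = (x) dx ∧ dy ∧ dw + (-6*x) dx ∧ dy ∧ dz + (-3*w - 2) dy ∧ dz ∧ dw + (-3*w) dx ∧ dz ∧ dw

For a 2-form omega = sum_{i<j} g_{ij} dx_i ∧ dx_j, the exterior derivative is
  d(omega) = sum_{i<j} d(g_{ij}) ∧ dx_i ∧ dx_j = sum_{i<j, k} (∂g_{ij}/∂x_k) dx_k ∧ dx_i ∧ dx_j.
Expand each term, using dx_k ∧ dx_i ∧ dx_j = sgn(permutation) dx_{(a)} ∧ dx_{(b)} ∧ dx_{(c)} with (a < b < c) sorted:
  d(w*x) includes (∂/∂w)(w*x) dw = (x) dw, which multiplied by dx ∧ dy gives (x) dx ∧ dy ∧ dw
  d(-3*x^2 - 2*y) includes (∂/∂x)(-3*x^2 - 2*y) dx = (-6*x) dx, which multiplied by dy ∧ dz gives (-6*x) dx ∧ dy ∧ dz
  d(2*z) includes (∂/∂z)(2*z) dz = (2) dz, which multiplied by dy ∧ dw gives (-2) dy ∧ dz ∧ dw
  d(w*(-3*x - 3*y + z)) includes (∂/∂x)(w*(-3*x - 3*y + z)) dx = (-3*w) dx, which multiplied by dz ∧ dw gives (-3*w) dx ∧ dz ∧ dw
  d(w*(-3*x - 3*y + z)) includes (∂/∂y)(w*(-3*x - 3*y + z)) dy = (-3*w) dy, which multiplied by dz ∧ dw gives (-3*w) dy ∧ dz ∧ dw
Collecting like 3-forms: d(omega) = (x) dx ∧ dy ∧ dw + (-6*x) dx ∧ dy ∧ dz + (-3*w - 2) dy ∧ dz ∧ dw + (-3*w) dx ∧ dz ∧ dw.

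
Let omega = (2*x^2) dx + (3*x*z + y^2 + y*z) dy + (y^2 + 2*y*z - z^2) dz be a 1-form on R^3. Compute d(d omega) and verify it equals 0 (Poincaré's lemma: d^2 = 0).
d(d omega) = 0

Step 1: d omega = sum_{i<j} (∂f_j/∂x_i - ∂f_i/∂x_j) dx_i ∧ dx_j:
  coeff of dx ∧ dy: 3*z
  coeff of dx ∧ dz: 0
  coeff of dy ∧ dz: -3*x + y + 2*z
Step 2: Apply d again to each 2-form coefficient. The only possible 3-form in R^3 is dx ∧ dy ∧ dz, with coefficient
  ∂(coeff of dy∧dz)/∂x - ∂(coeff of dx∧dz)/∂y + ∂(coeff of dx∧dy)/∂z
  = ∂/∂x (-3*x + y + 2*z) - ∂/∂y (0) + ∂/∂z (3*z).
Each of these terms simplifies to sums of mixed partials that cancel in pairs. The result is 0 (by equality of mixed partials for smooth functions — Schwarz / Clairaut).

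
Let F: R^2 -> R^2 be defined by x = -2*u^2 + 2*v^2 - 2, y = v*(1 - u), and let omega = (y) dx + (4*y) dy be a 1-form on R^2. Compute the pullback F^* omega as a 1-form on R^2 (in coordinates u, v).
F^* omega = (4*v*(u^2 + u*v - u - v)) du + (4*v*(u^2 - u*v - 2*u + v + 1)) dv

Using F^*(f dg) = (f ∘ F) d(g ∘ F), substitute each coordinate x_i by F_i(u, v) in f_i, and replace dx_i by d F_i = (∂F_i/∂u) du + (∂F_i/∂v) dv.
  For the x component: f_1(F) = v*(1 - u); d F_1 = (-4*u) du + (4*v) dv
  For the y component: f_2(F) = 4*v*(1 - u); d F_2 = (-v) du + (1 - u) dv
Combining and collecting du, dv coefficients:
  coeff of du: 4*v*(u^2 + u*v - u - v)
  coeff of dv: 4*v*(u^2 - u*v - 2*u + v + 1)
F^* omega = (4*v*(u^2 + u*v - u - v)) du + (4*v*(u^2 - u*v - 2*u + v + 1)) dv.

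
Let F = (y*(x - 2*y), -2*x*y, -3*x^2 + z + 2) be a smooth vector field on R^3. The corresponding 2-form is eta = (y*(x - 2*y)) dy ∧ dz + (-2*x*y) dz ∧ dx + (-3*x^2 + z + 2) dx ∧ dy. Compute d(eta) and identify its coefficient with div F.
d(eta) = (-2*x + y + 1) dx ∧ dy ∧ dz; div F = -2*x + y + 1

For a 2-form in R^3 of the form above, applying d gives a 3-form with coefficient ∂P/∂x + ∂Q/∂y + ∂R/∂z:
  ∂P/∂x = y
  ∂Q/∂y = -2*x
  ∂R/∂z = 1
Sum = -2*x + y + 1, which is exactly div F.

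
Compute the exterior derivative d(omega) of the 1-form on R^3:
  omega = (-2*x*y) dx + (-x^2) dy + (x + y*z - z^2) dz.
d(omega) = (1) dx ∧ dz + (z) dy ∧ dz

For a 1-form omega = sum_i f_i dx_i, the exterior derivative is
  d(omega) = sum_{i < j} (∂f_j/∂x_i - ∂f_i/∂x_j) dx_i ∧ dx_j.
  coefficient of dx ∧ dz: ∂f_3/∂x - ∂f_1/∂z = ∂(x + y*z - z^2)/∂x - ∂(-2*x*y)/∂z = 1
  coefficient of dy ∧ dz: ∂f_3/∂y - ∂f_2/∂z = ∂(x + y*z - z^2)/∂y - ∂(-x^2)/∂z = z
Assembling: d(omega) = (1) dx ∧ dz + (z) dy ∧ dz.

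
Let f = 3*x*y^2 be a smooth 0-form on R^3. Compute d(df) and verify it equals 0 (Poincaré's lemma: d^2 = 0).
d(df) = 0

Step 1: df = sum_i (∂f/∂x_i) dx_i = (3*y^2) dx + (6*x*y) dy + (0) dz.
Step 2: Apply d again. Using the 1-form formula, the coefficient of dx ∧ dy in d(df) is ∂^2 f/∂x ∂y - ∂^2 f/∂y ∂x = (6*y) - (6*y) = 0 (equality of mixed partials for smooth f).
Similarly for dx ∧ dz and dy ∧ dz — all coefficients vanish. So d(df) = 0.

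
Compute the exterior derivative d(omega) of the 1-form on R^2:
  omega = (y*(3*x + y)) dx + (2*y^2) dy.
d(omega) = (-3*x - 2*y) dx ∧ dy

For a 1-form omega = sum_i f_i dx_i, the exterior derivative is
  d(omega) = sum_{i < j} (∂f_j/∂x_i - ∂f_i/∂x_j) dx_i ∧ dx_j.
  coefficient of dx ∧ dy: ∂f_2/∂x - ∂f_1/∂y = ∂(2*y^2)/∂x - ∂(y*(3*x + y))/∂y = -3*x - 2*y
Assembling: d(omega) = (-3*x - 2*y) dx ∧ dy.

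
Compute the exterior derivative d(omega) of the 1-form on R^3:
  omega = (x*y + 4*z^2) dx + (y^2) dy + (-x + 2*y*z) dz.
d(omega) = (-x) dx ∧ dy + (-8*z - 1) dx ∧ dz + (2*z) dy ∧ dz

For a 1-form omega = sum_i f_i dx_i, the exterior derivative is
  d(omega) = sum_{i < j} (∂f_j/∂x_i - ∂f_i/∂x_j) dx_i ∧ dx_j.
  coefficient of dx ∧ dy: ∂f_2/∂x - ∂f_1/∂y = ∂(y^2)/∂x - ∂(x*y + 4*z^2)/∂y = -x
  coefficient of dx ∧ dz: ∂f_3/∂x - ∂f_1/∂z = ∂(-x + 2*y*z)/∂x - ∂(x*y + 4*z^2)/∂z = -8*z - 1
  coefficient of dy ∧ dz: ∂f_3/∂y - ∂f_2/∂z = ∂(-x + 2*y*z)/∂y - ∂(y^2)/∂z = 2*z
Assembling: d(omega) = (-x) dx ∧ dy + (-8*z - 1) dx ∧ dz + (2*z) dy ∧ dz.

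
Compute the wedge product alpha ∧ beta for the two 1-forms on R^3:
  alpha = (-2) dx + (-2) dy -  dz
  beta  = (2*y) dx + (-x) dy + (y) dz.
alpha ∧ beta = (2*x + 4*y) dx ∧ dy + (-x - 2*y) dy ∧ dz

Distribute the wedge, using dx_i ∧ dx_j = -dx_j ∧ dx_i and dx_i ∧ dx_i = 0. For each pair (i, j) with i < j, the coefficient of dx_i ∧ dx_j in alpha ∧ beta is (alpha_i * beta_j - alpha_j * beta_i). Collecting: alpha ∧ beta = (2*x + 4*y) dx ∧ dy + (-x - 2*y) dy ∧ dz.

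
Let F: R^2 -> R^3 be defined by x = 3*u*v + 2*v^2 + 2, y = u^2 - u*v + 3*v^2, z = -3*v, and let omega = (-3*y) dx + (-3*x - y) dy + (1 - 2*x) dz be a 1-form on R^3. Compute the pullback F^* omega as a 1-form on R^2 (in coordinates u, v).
F^* omega = (-2*u^3 - 24*u^2*v - u*v^2 - 12*u - 18*v^3 + 6*v) du + (-8*u^3 - u^2*v - 54*u*v^2 + 18*u*v + 6*u - 90*v^3 + 12*v^2 - 36*v + 9) dv

Using F^*(f dg) = (f ∘ F) d(g ∘ F), substitute each coordinate x_i by F_i(u, v) in f_i, and replace dx_i by d F_i = (∂F_i/∂u) du + (∂F_i/∂v) dv.
  For the x component: f_1(F) = -3*u^2 + 3*u*v - 9*v^2; d F_1 = (3*v) du + (3*u + 4*v) dv
  For the y component: f_2(F) = -u^2 - 8*u*v - 9*v^2 - 6; d F_2 = (2*u - v) du + (-u + 6*v) dv
  For the z component: f_3(F) = -6*u*v - 4*v^2 - 3; d F_3 = (0) du + (-3) dv
Combining and collecting du, dv coefficients:
  coeff of du: -2*u^3 - 24*u^2*v - u*v^2 - 12*u - 18*v^3 + 6*v
  coeff of dv: -8*u^3 - u^2*v - 54*u*v^2 + 18*u*v + 6*u - 90*v^3 + 12*v^2 - 36*v + 9
F^* omega = (-2*u^3 - 24*u^2*v - u*v^2 - 12*u - 18*v^3 + 6*v) du + (-8*u^3 - u^2*v - 54*u*v^2 + 18*u*v + 6*u - 90*v^3 + 12*v^2 - 36*v + 9) dv.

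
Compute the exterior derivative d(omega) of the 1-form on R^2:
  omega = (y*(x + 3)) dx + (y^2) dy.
d(omega) = (-x - 3) dx ∧ dy

For a 1-form omega = sum_i f_i dx_i, the exterior derivative is
  d(omega) = sum_{i < j} (∂f_j/∂x_i - ∂f_i/∂x_j) dx_i ∧ dx_j.
  coefficient of dx ∧ dy: ∂f_2/∂x - ∂f_1/∂y = ∂(y^2)/∂x - ∂(y*(x + 3))/∂y = -x - 3
Assembling: d(omega) = (-x - 3) dx ∧ dy.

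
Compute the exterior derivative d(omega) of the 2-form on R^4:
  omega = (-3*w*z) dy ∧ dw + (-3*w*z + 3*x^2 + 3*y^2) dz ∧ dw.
d(omega) = (3*w + 6*y) dy ∧ dz ∧ dw + (6*x) dx ∧ dz ∧ dw

For a 2-form omega = sum_{i<j} g_{ij} dx_i ∧ dx_j, the exterior derivative is
  d(omega) = sum_{i<j} d(g_{ij}) ∧ dx_i ∧ dx_j = sum_{i<j, k} (∂g_{ij}/∂x_k) dx_k ∧ dx_i ∧ dx_j.
Expand each term, using dx_k ∧ dx_i ∧ dx_j = sgn(permutation) dx_{(a)} ∧ dx_{(b)} ∧ dx_{(c)} with (a < b < c) sorted:
  d(-3*w*z) includes (∂/∂z)(-3*w*z) dz = (-3*w) dz, which multiplied by dy ∧ dw gives (3*w) dy ∧ dz ∧ dw
  d(-3*w*z + 3*x^2 + 3*y^2) includes (∂/∂x)(-3*w*z + 3*x^2 + 3*y^2) dx = (6*x) dx, which multiplied by dz ∧ dw gives (6*x) dx ∧ dz ∧ dw
  d(-3*w*z + 3*x^2 + 3*y^2) includes (∂/∂y)(-3*w*z + 3*x^2 + 3*y^2) dy = (6*y) dy, which multiplied by dz ∧ dw gives (6*y) dy ∧ dz ∧ dw
Collecting like 3-forms: d(omega) = (3*w + 6*y) dy ∧ dz ∧ dw + (6*x) dx ∧ dz ∧ dw.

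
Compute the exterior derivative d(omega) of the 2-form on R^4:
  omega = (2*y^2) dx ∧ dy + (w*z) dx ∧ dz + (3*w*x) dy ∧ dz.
d(omega) = (z) dx ∧ dz ∧ dw + (3*w) dx ∧ dy ∧ dz + (3*x) dy ∧ dz ∧ dw

For a 2-form omega = sum_{i<j} g_{ij} dx_i ∧ dx_j, the exterior derivative is
  d(omega) = sum_{i<j} d(g_{ij}) ∧ dx_i ∧ dx_j = sum_{i<j, k} (∂g_{ij}/∂x_k) dx_k ∧ dx_i ∧ dx_j.
Expand each term, using dx_k ∧ dx_i ∧ dx_j = sgn(permutation) dx_{(a)} ∧ dx_{(b)} ∧ dx_{(c)} with (a < b < c) sorted:
  d(w*z) includes (∂/∂w)(w*z) dw = (z) dw, which multiplied by dx ∧ dz gives (z) dx ∧ dz ∧ dw
  d(3*w*x) includes (∂/∂x)(3*w*x) dx = (3*w) dx, which multiplied by dy ∧ dz gives (3*w) dx ∧ dy ∧ dz
  d(3*w*x) includes (∂/∂w)(3*w*x) dw = (3*x) dw, which multiplied by dy ∧ dz gives (3*x) dy ∧ dz ∧ dw
Collecting like 3-forms: d(omega) = (z) dx ∧ dz ∧ dw + (3*w) dx ∧ dy ∧ dz + (3*x) dy ∧ dz ∧ dw.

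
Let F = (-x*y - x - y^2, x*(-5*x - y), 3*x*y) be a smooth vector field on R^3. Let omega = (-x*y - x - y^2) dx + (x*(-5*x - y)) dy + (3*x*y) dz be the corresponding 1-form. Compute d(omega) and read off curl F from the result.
d(omega) = (3*x) dy ∧ dz + (-3*y) dz ∧ dx + (-9*x + y) dx ∧ dy; curl F = (3*x, -3*y, -9*x + y)

d omega = sum_{i<j} (∂f_j/∂x_i - ∂f_i/∂x_j) dx_i ∧ dx_j. Under the identification (dy ∧ dz, dz ∧ dx, dx ∧ dy) ↔ (e_x, e_y, e_z), the coefficients are exactly the components of curl F. Compute:
  ∂R/∂y - ∂Q/∂z = (3*x) - (0) = 3*x
  ∂P/∂z - ∂R/∂x = (0) - (3*y) = -3*y
  ∂Q/∂x - ∂P/∂y = (-10*x - y) - (-x - 2*y) = -9*x + y.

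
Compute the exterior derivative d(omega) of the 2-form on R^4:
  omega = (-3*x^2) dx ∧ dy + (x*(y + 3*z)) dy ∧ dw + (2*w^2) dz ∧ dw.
d(omega) = (y + 3*z) dx ∧ dy ∧ dw + (-3*x) dy ∧ dz ∧ dw

For a 2-form omega = sum_{i<j} g_{ij} dx_i ∧ dx_j, the exterior derivative is
  d(omega) = sum_{i<j} d(g_{ij}) ∧ dx_i ∧ dx_j = sum_{i<j, k} (∂g_{ij}/∂x_k) dx_k ∧ dx_i ∧ dx_j.
Expand each term, using dx_k ∧ dx_i ∧ dx_j = sgn(permutation) dx_{(a)} ∧ dx_{(b)} ∧ dx_{(c)} with (a < b < c) sorted:
  d(x*(y + 3*z)) includes (∂/∂x)(x*(y + 3*z)) dx = (y + 3*z) dx, which multiplied by dy ∧ dw gives (y + 3*z) dx ∧ dy ∧ dw
  d(x*(y + 3*z)) includes (∂/∂z)(x*(y + 3*z)) dz = (3*x) dz, which multiplied by dy ∧ dw gives (-3*x) dy ∧ dz ∧ dw
Collecting like 3-forms: d(omega) = (y + 3*z) dx ∧ dy ∧ dw + (-3*x) dy ∧ dz ∧ dw.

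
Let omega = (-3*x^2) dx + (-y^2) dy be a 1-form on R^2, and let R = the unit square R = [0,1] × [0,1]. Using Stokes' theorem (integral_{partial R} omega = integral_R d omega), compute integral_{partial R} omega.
integral_(partial R) omega = 0

Stokes: integral_partial_R omega = integral_R d omega with d omega = (∂Q/∂x - ∂P/∂y) dx ∧ dy.
  ∂Q/∂x = 0
  ∂P/∂y = 0
  integrand = ∂Q/∂x - ∂P/∂y = 0.
Integrating over R: integral_0^1 integral_0^1 (0) dx dy = 0.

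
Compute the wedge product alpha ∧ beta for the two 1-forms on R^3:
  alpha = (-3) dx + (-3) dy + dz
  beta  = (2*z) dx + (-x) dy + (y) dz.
alpha ∧ beta = (3*x + 6*z) dx ∧ dy + (-3*y - 2*z) dx ∧ dz + (x - 3*y) dy ∧ dz

Distribute the wedge, using dx_i ∧ dx_j = -dx_j ∧ dx_i and dx_i ∧ dx_i = 0. For each pair (i, j) with i < j, the coefficient of dx_i ∧ dx_j in alpha ∧ beta is (alpha_i * beta_j - alpha_j * beta_i). Collecting: alpha ∧ beta = (3*x + 6*z) dx ∧ dy + (-3*y - 2*z) dx ∧ dz + (x - 3*y) dy ∧ dz.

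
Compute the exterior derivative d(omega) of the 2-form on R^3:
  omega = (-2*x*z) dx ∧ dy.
d(omega) = (-2*x) dx ∧ dy ∧ dz

For a 2-form omega = sum_{i<j} g_{ij} dx_i ∧ dx_j, the exterior derivative is
  d(omega) = sum_{i<j} d(g_{ij}) ∧ dx_i ∧ dx_j = sum_{i<j, k} (∂g_{ij}/∂x_k) dx_k ∧ dx_i ∧ dx_j.
Expand each term, using dx_k ∧ dx_i ∧ dx_j = sgn(permutation) dx_{(a)} ∧ dx_{(b)} ∧ dx_{(c)} with (a < b < c) sorted:
  d(-2*x*z) includes (∂/∂z)(-2*x*z) dz = (-2*x) dz, which multiplied by dx ∧ dy gives (-2*x) dx ∧ dy ∧ dz
Collecting like 3-forms: d(omega) = (-2*x) dx ∧ dy ∧ dz.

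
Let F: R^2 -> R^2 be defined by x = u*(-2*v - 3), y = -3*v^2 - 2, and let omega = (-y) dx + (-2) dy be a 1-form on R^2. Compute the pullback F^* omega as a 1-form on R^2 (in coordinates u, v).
F^* omega = (-6*v^3 - 9*v^2 - 4*v - 6) du + (-6*u*v^2 - 4*u + 12*v) dv

Using F^*(f dg) = (f ∘ F) d(g ∘ F), substitute each coordinate x_i by F_i(u, v) in f_i, and replace dx_i by d F_i = (∂F_i/∂u) du + (∂F_i/∂v) dv.
  For the x component: f_1(F) = 3*v^2 + 2; d F_1 = (-2*v - 3) du + (-2*u) dv
  For the y component: f_2(F) = -2; d F_2 = (0) du + (-6*v) dv
Combining and collecting du, dv coefficients:
  coeff of du: -6*v^3 - 9*v^2 - 4*v - 6
  coeff of dv: -6*u*v^2 - 4*u + 12*v
F^* omega = (-6*v^3 - 9*v^2 - 4*v - 6) du + (-6*u*v^2 - 4*u + 12*v) dv.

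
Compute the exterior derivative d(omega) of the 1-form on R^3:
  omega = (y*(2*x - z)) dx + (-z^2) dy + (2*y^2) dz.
d(omega) = (-2*x + z) dx ∧ dy + (y) dx ∧ dz + (4*y + 2*z) dy ∧ dz

For a 1-form omega = sum_i f_i dx_i, the exterior derivative is
  d(omega) = sum_{i < j} (∂f_j/∂x_i - ∂f_i/∂x_j) dx_i ∧ dx_j.
  coefficient of dx ∧ dy: ∂f_2/∂x - ∂f_1/∂y = ∂(-z^2)/∂x - ∂(y*(2*x - z))/∂y = -2*x + z
  coefficient of dx ∧ dz: ∂f_3/∂x - ∂f_1/∂z = ∂(2*y^2)/∂x - ∂(y*(2*x - z))/∂z = y
  coefficient of dy ∧ dz: ∂f_3/∂y - ∂f_2/∂z = ∂(2*y^2)/∂y - ∂(-z^2)/∂z = 4*y + 2*z
Assembling: d(omega) = (-2*x + z) dx ∧ dy + (y) dx ∧ dz + (4*y + 2*z) dy ∧ dz.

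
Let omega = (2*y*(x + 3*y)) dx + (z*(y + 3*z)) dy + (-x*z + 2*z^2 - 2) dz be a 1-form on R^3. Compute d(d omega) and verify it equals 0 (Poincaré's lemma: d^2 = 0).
d(d omega) = 0

Step 1: d omega = sum_{i<j} (∂f_j/∂x_i - ∂f_i/∂x_j) dx_i ∧ dx_j:
  coeff of dx ∧ dy: -2*x - 12*y
  coeff of dx ∧ dz: -z
  coeff of dy ∧ dz: -y - 6*z
Step 2: Apply d again to each 2-form coefficient. The only possible 3-form in R^3 is dx ∧ dy ∧ dz, with coefficient
  ∂(coeff of dy∧dz)/∂x - ∂(coeff of dx∧dz)/∂y + ∂(coeff of dx∧dy)/∂z
  = ∂/∂x (-y - 6*z) - ∂/∂y (-z) + ∂/∂z (-2*x - 12*y).
Each of these terms simplifies to sums of mixed partials that cancel in pairs. The result is 0 (by equality of mixed partials for smooth functions — Schwarz / Clairaut).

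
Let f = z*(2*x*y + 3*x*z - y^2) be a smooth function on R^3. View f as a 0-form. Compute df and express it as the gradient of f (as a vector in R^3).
df = (z*(2*y + 3*z)) dx + (2*z*(x - y)) dy + (2*x*y + 6*x*z - y^2) dz; grad f = (z*(2*y + 3*z), 2*z*(x - y), 2*x*y + 6*x*z - y^2)

For a 0-form f, d f = (∂f/∂x) dx + (∂f/∂y) dy + (∂f/∂z) dz. The components of the vector representation are exactly the entries of grad f in Cartesian coordinates:
  ∂f/∂x = z*(2*y + 3*z)
  ∂f/∂y = 2*z*(x - y)
  ∂f/∂z = 2*x*y + 6*x*z - y^2.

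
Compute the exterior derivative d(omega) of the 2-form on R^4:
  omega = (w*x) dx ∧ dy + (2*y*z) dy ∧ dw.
d(omega) = (x) dx ∧ dy ∧ dw + (-2*y) dy ∧ dz ∧ dw

For a 2-form omega = sum_{i<j} g_{ij} dx_i ∧ dx_j, the exterior derivative is
  d(omega) = sum_{i<j} d(g_{ij}) ∧ dx_i ∧ dx_j = sum_{i<j, k} (∂g_{ij}/∂x_k) dx_k ∧ dx_i ∧ dx_j.
Expand each term, using dx_k ∧ dx_i ∧ dx_j = sgn(permutation) dx_{(a)} ∧ dx_{(b)} ∧ dx_{(c)} with (a < b < c) sorted:
  d(w*x) includes (∂/∂w)(w*x) dw = (x) dw, which multiplied by dx ∧ dy gives (x) dx ∧ dy ∧ dw
  d(2*y*z) includes (∂/∂z)(2*y*z) dz = (2*y) dz, which multiplied by dy ∧ dw gives (-2*y) dy ∧ dz ∧ dw
Collecting like 3-forms: d(omega) = (x) dx ∧ dy ∧ dw + (-2*y) dy ∧ dz ∧ dw.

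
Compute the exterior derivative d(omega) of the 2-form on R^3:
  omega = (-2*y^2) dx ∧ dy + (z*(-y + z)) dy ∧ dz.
d(omega) = 0

For a 2-form omega = sum_{i<j} g_{ij} dx_i ∧ dx_j, the exterior derivative is
  d(omega) = sum_{i<j} d(g_{ij}) ∧ dx_i ∧ dx_j = sum_{i<j, k} (∂g_{ij}/∂x_k) dx_k ∧ dx_i ∧ dx_j.
Expand each term, using dx_k ∧ dx_i ∧ dx_j = sgn(permutation) dx_{(a)} ∧ dx_{(b)} ∧ dx_{(c)} with (a < b < c) sorted:

Collecting like 3-forms: d(omega) = 0.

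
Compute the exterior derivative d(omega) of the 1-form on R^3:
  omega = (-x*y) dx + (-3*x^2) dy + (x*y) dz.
d(omega) = (-5*x) dx ∧ dy + (y) dx ∧ dz + (x) dy ∧ dz

For a 1-form omega = sum_i f_i dx_i, the exterior derivative is
  d(omega) = sum_{i < j} (∂f_j/∂x_i - ∂f_i/∂x_j) dx_i ∧ dx_j.
  coefficient of dx ∧ dy: ∂f_2/∂x - ∂f_1/∂y = ∂(-3*x^2)/∂x - ∂(-x*y)/∂y = -5*x
  coefficient of dx ∧ dz: ∂f_3/∂x - ∂f_1/∂z = ∂(x*y)/∂x - ∂(-x*y)/∂z = y
  coefficient of dy ∧ dz: ∂f_3/∂y - ∂f_2/∂z = ∂(x*y)/∂y - ∂(-3*x^2)/∂z = x
Assembling: d(omega) = (-5*x) dx ∧ dy + (y) dx ∧ dz + (x) dy ∧ dz.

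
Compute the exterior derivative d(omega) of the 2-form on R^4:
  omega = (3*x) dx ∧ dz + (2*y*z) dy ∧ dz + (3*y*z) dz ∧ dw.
d(omega) = (3*z) dy ∧ dz ∧ dw

For a 2-form omega = sum_{i<j} g_{ij} dx_i ∧ dx_j, the exterior derivative is
  d(omega) = sum_{i<j} d(g_{ij}) ∧ dx_i ∧ dx_j = sum_{i<j, k} (∂g_{ij}/∂x_k) dx_k ∧ dx_i ∧ dx_j.
Expand each term, using dx_k ∧ dx_i ∧ dx_j = sgn(permutation) dx_{(a)} ∧ dx_{(b)} ∧ dx_{(c)} with (a < b < c) sorted:
  d(3*y*z) includes (∂/∂y)(3*y*z) dy = (3*z) dy, which multiplied by dz ∧ dw gives (3*z) dy ∧ dz ∧ dw
Collecting like 3-forms: d(omega) = (3*z) dy ∧ dz ∧ dw.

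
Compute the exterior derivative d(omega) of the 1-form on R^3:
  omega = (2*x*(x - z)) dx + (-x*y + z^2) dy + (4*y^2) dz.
d(omega) = (-y) dx ∧ dy + (2*x) dx ∧ dz + (8*y - 2*z) dy ∧ dz

For a 1-form omega = sum_i f_i dx_i, the exterior derivative is
  d(omega) = sum_{i < j} (∂f_j/∂x_i - ∂f_i/∂x_j) dx_i ∧ dx_j.
  coefficient of dx ∧ dy: ∂f_2/∂x - ∂f_1/∂y = ∂(-x*y + z^2)/∂x - ∂(2*x*(x - z))/∂y = -y
  coefficient of dx ∧ dz: ∂f_3/∂x - ∂f_1/∂z = ∂(4*y^2)/∂x - ∂(2*x*(x - z))/∂z = 2*x
  coefficient of dy ∧ dz: ∂f_3/∂y - ∂f_2/∂z = ∂(4*y^2)/∂y - ∂(-x*y + z^2)/∂z = 8*y - 2*z
Assembling: d(omega) = (-y) dx ∧ dy + (2*x) dx ∧ dz + (8*y - 2*z) dy ∧ dz.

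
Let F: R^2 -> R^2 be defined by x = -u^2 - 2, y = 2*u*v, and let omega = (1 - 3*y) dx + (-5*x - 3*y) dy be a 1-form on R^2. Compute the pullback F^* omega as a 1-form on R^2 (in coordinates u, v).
F^* omega = (22*u^2*v - 12*u*v^2 - 2*u + 20*v) du + (2*u*(5*u^2 - 6*u*v + 10)) dv

Using F^*(f dg) = (f ∘ F) d(g ∘ F), substitute each coordinate x_i by F_i(u, v) in f_i, and replace dx_i by d F_i = (∂F_i/∂u) du + (∂F_i/∂v) dv.
  For the x component: f_1(F) = -6*u*v + 1; d F_1 = (-2*u) du + (0) dv
  For the y component: f_2(F) = 5*u^2 - 6*u*v + 10; d F_2 = (2*v) du + (2*u) dv
Combining and collecting du, dv coefficients:
  coeff of du: 22*u^2*v - 12*u*v^2 - 2*u + 20*v
  coeff of dv: 2*u*(5*u^2 - 6*u*v + 10)
F^* omega = (22*u^2*v - 12*u*v^2 - 2*u + 20*v) du + (2*u*(5*u^2 - 6*u*v + 10)) dv.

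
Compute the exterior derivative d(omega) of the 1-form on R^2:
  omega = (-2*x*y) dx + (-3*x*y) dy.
d(omega) = (2*x - 3*y) dx ∧ dy

For a 1-form omega = sum_i f_i dx_i, the exterior derivative is
  d(omega) = sum_{i < j} (∂f_j/∂x_i - ∂f_i/∂x_j) dx_i ∧ dx_j.
  coefficient of dx ∧ dy: ∂f_2/∂x - ∂f_1/∂y = ∂(-3*x*y)/∂x - ∂(-2*x*y)/∂y = 2*x - 3*y
Assembling: d(omega) = (2*x - 3*y) dx ∧ dy.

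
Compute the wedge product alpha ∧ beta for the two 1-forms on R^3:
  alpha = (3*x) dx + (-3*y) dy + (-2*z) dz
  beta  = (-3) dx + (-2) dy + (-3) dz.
alpha ∧ beta = (-6*x - 9*y) dx ∧ dy + (-9*x - 6*z) dx ∧ dz + (9*y - 4*z) dy ∧ dz

Distribute the wedge, using dx_i ∧ dx_j = -dx_j ∧ dx_i and dx_i ∧ dx_i = 0. For each pair (i, j) with i < j, the coefficient of dx_i ∧ dx_j in alpha ∧ beta is (alpha_i * beta_j - alpha_j * beta_i). Collecting: alpha ∧ beta = (-6*x - 9*y) dx ∧ dy + (-9*x - 6*z) dx ∧ dz + (9*y - 4*z) dy ∧ dz.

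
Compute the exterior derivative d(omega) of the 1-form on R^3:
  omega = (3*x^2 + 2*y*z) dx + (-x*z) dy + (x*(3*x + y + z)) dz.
d(omega) = (-3*z) dx ∧ dy + (6*x - y + z) dx ∧ dz + (2*x) dy ∧ dz

For a 1-form omega = sum_i f_i dx_i, the exterior derivative is
  d(omega) = sum_{i < j} (∂f_j/∂x_i - ∂f_i/∂x_j) dx_i ∧ dx_j.
  coefficient of dx ∧ dy: ∂f_2/∂x - ∂f_1/∂y = ∂(-x*z)/∂x - ∂(3*x^2 + 2*y*z)/∂y = -3*z
  coefficient of dx ∧ dz: ∂f_3/∂x - ∂f_1/∂z = ∂(x*(3*x + y + z))/∂x - ∂(3*x^2 + 2*y*z)/∂z = 6*x - y + z
  coefficient of dy ∧ dz: ∂f_3/∂y - ∂f_2/∂z = ∂(x*(3*x + y + z))/∂y - ∂(-x*z)/∂z = 2*x
Assembling: d(omega) = (-3*z) dx ∧ dy + (6*x - y + z) dx ∧ dz + (2*x) dy ∧ dz.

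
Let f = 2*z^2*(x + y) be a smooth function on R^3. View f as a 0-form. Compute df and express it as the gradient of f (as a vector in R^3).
df = (2*z^2) dx + (2*z^2) dy + (4*z*(x + y)) dz; grad f = (2*z^2, 2*z^2, 4*z*(x + y))

For a 0-form f, d f = (∂f/∂x) dx + (∂f/∂y) dy + (∂f/∂z) dz. The components of the vector representation are exactly the entries of grad f in Cartesian coordinates:
  ∂f/∂x = 2*z^2
  ∂f/∂y = 2*z^2
  ∂f/∂z = 4*z*(x + y).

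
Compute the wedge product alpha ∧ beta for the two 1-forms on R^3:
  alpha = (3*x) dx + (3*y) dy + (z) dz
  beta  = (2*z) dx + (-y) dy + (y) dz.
alpha ∧ beta = (-3*y*(x + 2*z)) dx ∧ dy + (3*x*y - 2*z^2) dx ∧ dz + (y*(3*y + z)) dy ∧ dz

Distribute the wedge, using dx_i ∧ dx_j = -dx_j ∧ dx_i and dx_i ∧ dx_i = 0. For each pair (i, j) with i < j, the coefficient of dx_i ∧ dx_j in alpha ∧ beta is (alpha_i * beta_j - alpha_j * beta_i). Collecting: alpha ∧ beta = (-3*y*(x + 2*z)) dx ∧ dy + (3*x*y - 2*z^2) dx ∧ dz + (y*(3*y + z)) dy ∧ dz.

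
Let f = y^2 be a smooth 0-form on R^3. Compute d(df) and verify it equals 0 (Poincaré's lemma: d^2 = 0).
d(df) = 0

Step 1: df = sum_i (∂f/∂x_i) dx_i = (0) dx + (2*y) dy + (0) dz.
Step 2: Apply d again. Using the 1-form formula, the coefficient of dx ∧ dy in d(df) is ∂^2 f/∂x ∂y - ∂^2 f/∂y ∂x = (0) - (0) = 0 (equality of mixed partials for smooth f).
Similarly for dx ∧ dz and dy ∧ dz — all coefficients vanish. So d(df) = 0.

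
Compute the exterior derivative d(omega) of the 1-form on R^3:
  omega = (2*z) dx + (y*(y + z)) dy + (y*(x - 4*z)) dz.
d(omega) = (y - 2) dx ∧ dz + (x - y - 4*z) dy ∧ dz

For a 1-form omega = sum_i f_i dx_i, the exterior derivative is
  d(omega) = sum_{i < j} (∂f_j/∂x_i - ∂f_i/∂x_j) dx_i ∧ dx_j.
  coefficient of dx ∧ dz: ∂f_3/∂x - ∂f_1/∂z = ∂(y*(x - 4*z))/∂x - ∂(2*z)/∂z = y - 2
  coefficient of dy ∧ dz: ∂f_3/∂y - ∂f_2/∂z = ∂(y*(x - 4*z))/∂y - ∂(y*(y + z))/∂z = x - y - 4*z
Assembling: d(omega) = (y - 2) dx ∧ dz + (x - y - 4*z) dy ∧ dz.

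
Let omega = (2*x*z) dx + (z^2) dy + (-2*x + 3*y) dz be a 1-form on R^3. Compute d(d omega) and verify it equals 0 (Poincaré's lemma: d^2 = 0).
d(d omega) = 0

Step 1: d omega = sum_{i<j} (∂f_j/∂x_i - ∂f_i/∂x_j) dx_i ∧ dx_j:
  coeff of dx ∧ dy: 0
  coeff of dx ∧ dz: -2*x - 2
  coeff of dy ∧ dz: 3 - 2*z
Step 2: Apply d again to each 2-form coefficient. The only possible 3-form in R^3 is dx ∧ dy ∧ dz, with coefficient
  ∂(coeff of dy∧dz)/∂x - ∂(coeff of dx∧dz)/∂y + ∂(coeff of dx∧dy)/∂z
  = ∂/∂x (3 - 2*z) - ∂/∂y (-2*x - 2) + ∂/∂z (0).
Each of these terms simplifies to sums of mixed partials that cancel in pairs. The result is 0 (by equality of mixed partials for smooth functions — Schwarz / Clairaut).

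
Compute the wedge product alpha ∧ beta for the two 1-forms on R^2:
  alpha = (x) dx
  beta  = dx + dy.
alpha ∧ beta = (x) dx ∧ dy

Distribute the wedge, using dx_i ∧ dx_j = -dx_j ∧ dx_i and dx_i ∧ dx_i = 0. For each pair (i, j) with i < j, the coefficient of dx_i ∧ dx_j in alpha ∧ beta is (alpha_i * beta_j - alpha_j * beta_i). Collecting: alpha ∧ beta = (x) dx ∧ dy.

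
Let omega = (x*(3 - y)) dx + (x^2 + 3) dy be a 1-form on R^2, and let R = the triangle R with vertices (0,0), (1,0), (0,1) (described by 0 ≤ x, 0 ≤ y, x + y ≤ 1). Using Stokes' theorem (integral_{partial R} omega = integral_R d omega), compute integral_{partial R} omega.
integral_(partial R) omega = 1/2

Stokes: integral_partial_R omega = integral_R d omega with d omega = (∂Q/∂x - ∂P/∂y) dx ∧ dy.
  ∂Q/∂x = 2*x
  ∂P/∂y = -x
  integrand = ∂Q/∂x - ∂P/∂y = 3*x.
Integrating over R: integral_0^1 integral_0^{1-x} (3*x) dy dx = 1/2.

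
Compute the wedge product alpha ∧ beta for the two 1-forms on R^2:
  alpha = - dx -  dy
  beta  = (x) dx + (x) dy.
alpha ∧ beta = 0

Distribute the wedge, using dx_i ∧ dx_j = -dx_j ∧ dx_i and dx_i ∧ dx_i = 0. For each pair (i, j) with i < j, the coefficient of dx_i ∧ dx_j in alpha ∧ beta is (alpha_i * beta_j - alpha_j * beta_i). Collecting: alpha ∧ beta = 0.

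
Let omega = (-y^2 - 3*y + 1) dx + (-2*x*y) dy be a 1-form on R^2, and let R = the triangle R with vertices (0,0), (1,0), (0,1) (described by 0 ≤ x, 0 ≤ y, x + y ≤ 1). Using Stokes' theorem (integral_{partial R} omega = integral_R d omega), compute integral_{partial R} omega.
integral_(partial R) omega = 3/2

Stokes: integral_partial_R omega = integral_R d omega with d omega = (∂Q/∂x - ∂P/∂y) dx ∧ dy.
  ∂Q/∂x = -2*y
  ∂P/∂y = -2*y - 3
  integrand = ∂Q/∂x - ∂P/∂y = 3.
Integrating over R: integral_0^1 integral_0^{1-x} (3) dy dx = 3/2.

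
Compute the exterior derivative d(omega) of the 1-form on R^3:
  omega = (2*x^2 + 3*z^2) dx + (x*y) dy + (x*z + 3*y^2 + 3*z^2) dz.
d(omega) = (y) dx ∧ dy + (-5*z) dx ∧ dz + (6*y) dy ∧ dz

For a 1-form omega = sum_i f_i dx_i, the exterior derivative is
  d(omega) = sum_{i < j} (∂f_j/∂x_i - ∂f_i/∂x_j) dx_i ∧ dx_j.
  coefficient of dx ∧ dy: ∂f_2/∂x - ∂f_1/∂y = ∂(x*y)/∂x - ∂(2*x^2 + 3*z^2)/∂y = y
  coefficient of dx ∧ dz: ∂f_3/∂x - ∂f_1/∂z = ∂(x*z + 3*y^2 + 3*z^2)/∂x - ∂(2*x^2 + 3*z^2)/∂z = -5*z
  coefficient of dy ∧ dz: ∂f_3/∂y - ∂f_2/∂z = ∂(x*z + 3*y^2 + 3*z^2)/∂y - ∂(x*y)/∂z = 6*y
Assembling: d(omega) = (y) dx ∧ dy + (-5*z) dx ∧ dz + (6*y) dy ∧ dz.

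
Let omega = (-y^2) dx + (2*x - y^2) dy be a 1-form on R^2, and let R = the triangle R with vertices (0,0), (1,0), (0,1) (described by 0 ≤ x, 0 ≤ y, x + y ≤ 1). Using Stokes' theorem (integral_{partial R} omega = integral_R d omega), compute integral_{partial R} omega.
integral_(partial R) omega = 4/3

Stokes: integral_partial_R omega = integral_R d omega with d omega = (∂Q/∂x - ∂P/∂y) dx ∧ dy.
  ∂Q/∂x = 2
  ∂P/∂y = -2*y
  integrand = ∂Q/∂x - ∂P/∂y = 2*y + 2.
Integrating over R: integral_0^1 integral_0^{1-x} (2*y + 2) dy dx = 4/3.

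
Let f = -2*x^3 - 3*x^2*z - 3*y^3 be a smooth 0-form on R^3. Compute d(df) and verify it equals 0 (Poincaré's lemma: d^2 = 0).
d(df) = 0

Step 1: df = sum_i (∂f/∂x_i) dx_i = (6*x*(-x - z)) dx + (-9*y^2) dy + (-3*x^2) dz.
Step 2: Apply d again. Using the 1-form formula, the coefficient of dx ∧ dy in d(df) is ∂^2 f/∂x ∂y - ∂^2 f/∂y ∂x = (0) - (0) = 0 (equality of mixed partials for smooth f).
Similarly for dx ∧ dz and dy ∧ dz — all coefficients vanish. So d(df) = 0.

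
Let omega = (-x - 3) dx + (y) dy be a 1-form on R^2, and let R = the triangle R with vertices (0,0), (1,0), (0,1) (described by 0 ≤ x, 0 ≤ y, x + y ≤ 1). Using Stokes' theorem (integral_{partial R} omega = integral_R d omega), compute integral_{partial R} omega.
integral_(partial R) omega = 0

Stokes: integral_partial_R omega = integral_R d omega with d omega = (∂Q/∂x - ∂P/∂y) dx ∧ dy.
  ∂Q/∂x = 0
  ∂P/∂y = 0
  integrand = ∂Q/∂x - ∂P/∂y = 0.
Integrating over R: integral_0^1 integral_0^{1-x} (0) dy dx = 0.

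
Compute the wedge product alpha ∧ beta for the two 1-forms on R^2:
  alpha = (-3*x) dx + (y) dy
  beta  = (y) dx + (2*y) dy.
alpha ∧ beta = (-y*(6*x + y)) dx ∧ dy

Distribute the wedge, using dx_i ∧ dx_j = -dx_j ∧ dx_i and dx_i ∧ dx_i = 0. For each pair (i, j) with i < j, the coefficient of dx_i ∧ dx_j in alpha ∧ beta is (alpha_i * beta_j - alpha_j * beta_i). Collecting: alpha ∧ beta = (-y*(6*x + y)) dx ∧ dy.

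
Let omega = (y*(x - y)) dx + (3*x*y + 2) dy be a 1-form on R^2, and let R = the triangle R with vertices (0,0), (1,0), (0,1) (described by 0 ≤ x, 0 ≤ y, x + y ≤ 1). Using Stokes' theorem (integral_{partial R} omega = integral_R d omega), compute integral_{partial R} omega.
integral_(partial R) omega = 2/3

Stokes: integral_partial_R omega = integral_R d omega with d omega = (∂Q/∂x - ∂P/∂y) dx ∧ dy.
  ∂Q/∂x = 3*y
  ∂P/∂y = x - 2*y
  integrand = ∂Q/∂x - ∂P/∂y = -x + 5*y.
Integrating over R: integral_0^1 integral_0^{1-x} (-x + 5*y) dy dx = 2/3.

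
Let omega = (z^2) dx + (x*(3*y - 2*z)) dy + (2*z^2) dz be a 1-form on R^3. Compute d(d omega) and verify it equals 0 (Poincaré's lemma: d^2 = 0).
d(d omega) = 0

Step 1: d omega = sum_{i<j} (∂f_j/∂x_i - ∂f_i/∂x_j) dx_i ∧ dx_j:
  coeff of dx ∧ dy: 3*y - 2*z
  coeff of dx ∧ dz: -2*z
  coeff of dy ∧ dz: 2*x
Step 2: Apply d again to each 2-form coefficient. The only possible 3-form in R^3 is dx ∧ dy ∧ dz, with coefficient
  ∂(coeff of dy∧dz)/∂x - ∂(coeff of dx∧dz)/∂y + ∂(coeff of dx∧dy)/∂z
  = ∂/∂x (2*x) - ∂/∂y (-2*z) + ∂/∂z (3*y - 2*z).
Each of these terms simplifies to sums of mixed partials that cancel in pairs. The result is 0 (by equality of mixed partials for smooth functions — Schwarz / Clairaut).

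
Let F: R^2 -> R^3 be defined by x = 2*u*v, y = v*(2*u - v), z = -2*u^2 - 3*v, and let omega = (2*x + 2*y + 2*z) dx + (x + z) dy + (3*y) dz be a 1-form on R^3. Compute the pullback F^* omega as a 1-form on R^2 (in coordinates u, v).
F^* omega = (2*v*(-18*u^2 + 16*u*v - 2*v^2 - 9*v)) du + (-12*u^3 + 24*u^2*v - 8*u*v^2 - 36*u*v + 15*v^2) dv

Using F^*(f dg) = (f ∘ F) d(g ∘ F), substitute each coordinate x_i by F_i(u, v) in f_i, and replace dx_i by d F_i = (∂F_i/∂u) du + (∂F_i/∂v) dv.
  For the x component: f_1(F) = -4*u^2 + 8*u*v - 2*v^2 - 6*v; d F_1 = (2*v) du + (2*u) dv
  For the y component: f_2(F) = -2*u^2 + 2*u*v - 3*v; d F_2 = (2*v) du + (2*u - 2*v) dv
  For the z component: f_3(F) = 3*v*(2*u - v); d F_3 = (-4*u) du + (-3) dv
Combining and collecting du, dv coefficients:
  coeff of du: 2*v*(-18*u^2 + 16*u*v - 2*v^2 - 9*v)
  coeff of dv: -12*u^3 + 24*u^2*v - 8*u*v^2 - 36*u*v + 15*v^2
F^* omega = (2*v*(-18*u^2 + 16*u*v - 2*v^2 - 9*v)) du + (-12*u^3 + 24*u^2*v - 8*u*v^2 - 36*u*v + 15*v^2) dv.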